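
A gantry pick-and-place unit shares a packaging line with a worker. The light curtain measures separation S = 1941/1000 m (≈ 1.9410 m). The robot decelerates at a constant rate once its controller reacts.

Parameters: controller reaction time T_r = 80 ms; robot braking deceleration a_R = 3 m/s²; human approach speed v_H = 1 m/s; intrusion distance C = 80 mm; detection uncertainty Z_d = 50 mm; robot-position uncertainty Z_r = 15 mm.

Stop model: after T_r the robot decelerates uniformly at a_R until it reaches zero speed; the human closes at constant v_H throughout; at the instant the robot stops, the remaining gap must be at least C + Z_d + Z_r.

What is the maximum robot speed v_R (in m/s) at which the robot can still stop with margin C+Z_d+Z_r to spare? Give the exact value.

quadratic (1/6)·v² + (31/75)·v + (-429/250) = 0
  disc = (31/75)² − 4·(1/6)·(-429/250) = 7396/5625 ; √disc = 86/75
  v_R = (−(31/75) + 86/75) / (2·(1/6)) = 11/5 m/s
check:
T_s = v_R/a_R = (11/5)/3 = 0.7333 s
robot covers v_R·T_r = 2.2000·0.0800 = 0.1760 m before braking
robot under decel: 2.2000²/(2·3.0000) = 0.8067 m
human closes 1.0000·0.8133 = 0.8133 m
C+Z_d+Z_r = 0.0800+0.0500+0.0150 = 0.1450 m
sum ≈ 0.1760+0.8067+0.8133+0.1450 ≈ 1.9410 m = S ✓

v_R_max = 11/5 m/s = 2.2000 m/s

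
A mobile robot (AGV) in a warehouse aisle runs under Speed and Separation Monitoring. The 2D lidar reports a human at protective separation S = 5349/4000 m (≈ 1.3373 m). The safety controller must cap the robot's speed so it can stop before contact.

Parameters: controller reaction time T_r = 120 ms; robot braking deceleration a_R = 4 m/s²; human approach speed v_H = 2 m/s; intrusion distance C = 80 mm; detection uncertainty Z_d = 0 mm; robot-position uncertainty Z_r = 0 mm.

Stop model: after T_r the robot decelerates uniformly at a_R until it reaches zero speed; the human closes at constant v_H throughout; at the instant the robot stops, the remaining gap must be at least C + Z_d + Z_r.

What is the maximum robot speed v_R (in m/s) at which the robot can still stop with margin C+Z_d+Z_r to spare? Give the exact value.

v_R_max = 13/10 m/s = 1.3000 m/s

collect terms ⇒ (1/8)·v_R² + (31/50)·v_R + (-4069/4000) = 0
  disc = (31/50)² − 4·(1/8)·(-4069/4000) = 35721/40000 ; √disc = 189/200
  v_R = (−(31/50) + 189/200) / (2·(1/8)) = 13/10 m/s
check:
stop time T_s = (13/10)/4 = 0.3250 s
robot in T_r: 1.3000·0.1200 = 0.1560 m
braking distance = 1.3000²/(2·4.0000) = 0.2112 m
person approaches 2.0000·(0.1200+0.3250) = 0.8900 m
margins: 0.0800+0.0000+0.0000 = 0.0800 m
sum ≈ 0.1560+0.2112+0.8900+0.0800 ≈ 1.3373 m = S ✓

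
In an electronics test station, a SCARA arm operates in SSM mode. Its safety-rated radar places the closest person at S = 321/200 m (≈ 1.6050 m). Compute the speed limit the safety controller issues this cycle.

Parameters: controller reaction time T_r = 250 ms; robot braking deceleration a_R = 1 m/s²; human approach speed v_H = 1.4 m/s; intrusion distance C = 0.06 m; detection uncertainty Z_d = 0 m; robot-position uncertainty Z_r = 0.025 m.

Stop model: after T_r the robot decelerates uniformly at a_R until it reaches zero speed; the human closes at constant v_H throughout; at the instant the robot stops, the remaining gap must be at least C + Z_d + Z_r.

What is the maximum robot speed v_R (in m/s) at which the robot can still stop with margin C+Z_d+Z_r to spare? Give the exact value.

v_R_max = 3/5 m/s = 0.6000 m/s

quadratic (1/2)·v² + (33/20)·v + (-117/100) = 0
  disc = (33/20)² − 4·(1/2)·(-117/100) = 81/16 ; √disc = 9/4
  v_R = (−(33/20) + 9/4) / (2·(1/2)) = 3/5 m/s
check:
T_s = v_R/a_R = (3/5)/1 = 0.6000 s
robot in T_r: 0.6000·0.2500 = 0.1500 m
robot covers 0.6000·0.6000 − ½·1.0000·0.6000² = 0.1800 m while stopping
person approaches 1.4000·(0.2500+0.6000) = 1.1900 m
residual clearance needed = 0.0600+0.0000+0.0250 = 0.0850 m
sum ≈ 0.1500+0.1800+1.1900+0.0850 ≈ 1.6050 m = S ✓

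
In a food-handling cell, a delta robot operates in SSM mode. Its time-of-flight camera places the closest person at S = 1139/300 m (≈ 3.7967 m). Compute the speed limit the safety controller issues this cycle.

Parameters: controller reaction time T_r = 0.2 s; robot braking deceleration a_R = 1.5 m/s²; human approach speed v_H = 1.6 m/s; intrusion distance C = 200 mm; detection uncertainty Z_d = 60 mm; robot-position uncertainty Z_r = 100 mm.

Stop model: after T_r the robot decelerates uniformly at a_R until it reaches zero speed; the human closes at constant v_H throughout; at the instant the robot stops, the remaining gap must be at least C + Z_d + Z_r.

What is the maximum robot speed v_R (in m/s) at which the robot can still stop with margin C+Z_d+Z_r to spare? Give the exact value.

quadratic (1/3)·v² + (19/15)·v + (-187/60) = 0
  disc = (19/15)² − 4·(1/3)·(-187/60) = 144/25 ; √disc = 12/5
  v_R = (−(19/15) + 12/5) / (2·(1/3)) = 17/10 m/s
check:
T_s = v_R/a_R = (17/10)/(3/2) = 1.1333 s
robot covers v_R·T_r = 1.7000·0.2000 = 0.3400 m before braking
braking distance = 1.7000²/(2·1.5000) = 0.9633 m
human closes 1.6000·1.3333 = 2.1333 m
C+Z_d+Z_r = 0.2000+0.0600+0.1000 = 0.3600 m
sum ≈ 0.3400+0.9633+2.1333+0.3600 ≈ 3.7967 m = S ✓

v_R_max = 17/10 m/s = 1.7000 m/s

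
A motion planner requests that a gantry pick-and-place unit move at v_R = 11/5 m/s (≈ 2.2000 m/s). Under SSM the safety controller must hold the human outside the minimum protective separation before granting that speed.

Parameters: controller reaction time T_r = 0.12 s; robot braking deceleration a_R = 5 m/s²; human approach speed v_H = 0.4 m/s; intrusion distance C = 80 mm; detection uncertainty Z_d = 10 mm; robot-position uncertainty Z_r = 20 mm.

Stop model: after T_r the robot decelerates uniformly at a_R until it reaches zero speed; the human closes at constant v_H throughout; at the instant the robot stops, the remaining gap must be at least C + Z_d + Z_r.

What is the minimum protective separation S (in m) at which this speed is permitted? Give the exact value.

stop time T_s = (11/5)/5 = 0.4400 s
robot covers v_R·T_r = 2.2000·0.1200 = 0.2640 m before braking
robot covers 2.2000·0.4400 − ½·5.0000·0.4400² = 0.4840 m while stopping
human closes 0.4000·0.5600 = 0.2240 m
margins: 0.0800+0.0100+0.0200 = 0.1100 m
S_min ≈ 0.2640+0.4840+0.2240+0.1100  ⇒  S_min = 541/500 m

S_min = 541/500 m = 1.0820 m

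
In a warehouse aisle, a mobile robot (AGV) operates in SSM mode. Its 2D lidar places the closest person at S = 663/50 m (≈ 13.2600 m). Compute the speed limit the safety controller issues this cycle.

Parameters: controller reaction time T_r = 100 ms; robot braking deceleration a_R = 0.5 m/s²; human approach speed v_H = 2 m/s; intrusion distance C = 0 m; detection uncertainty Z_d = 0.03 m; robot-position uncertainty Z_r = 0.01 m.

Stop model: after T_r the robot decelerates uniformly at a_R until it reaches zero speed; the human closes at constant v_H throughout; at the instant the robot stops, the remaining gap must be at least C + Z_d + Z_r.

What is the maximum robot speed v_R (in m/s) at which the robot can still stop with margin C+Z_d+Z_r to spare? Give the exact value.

v_R_max = 21/10 m/s = 2.1000 m/s

collect terms ⇒ (1)·v_R² + (41/10)·v_R + (-651/50) = 0
  disc = (41/10)² − 4·(1)·(-651/50) = 6889/100 ; √disc = 83/10
  v_R = (−(41/10) + 83/10) / (2·(1)) = 21/10 m/s
check:
T_s = v_R/a_R = (21/10)/(1/2) = 4.2000 s
reaction-phase robot travel = 2.1000·0.1000 = 0.2100 m
robot covers 2.1000·4.2000 − ½·0.5000·4.2000² = 4.4100 m while stopping
human over T_r+T_s: 2.0000·(0.1000+4.2000) = 8.6000 m
residual clearance needed = 0.0000+0.0300+0.0100 = 0.0400 m
sum ≈ 0.2100+4.4100+8.6000+0.0400 ≈ 13.2600 m = S ✓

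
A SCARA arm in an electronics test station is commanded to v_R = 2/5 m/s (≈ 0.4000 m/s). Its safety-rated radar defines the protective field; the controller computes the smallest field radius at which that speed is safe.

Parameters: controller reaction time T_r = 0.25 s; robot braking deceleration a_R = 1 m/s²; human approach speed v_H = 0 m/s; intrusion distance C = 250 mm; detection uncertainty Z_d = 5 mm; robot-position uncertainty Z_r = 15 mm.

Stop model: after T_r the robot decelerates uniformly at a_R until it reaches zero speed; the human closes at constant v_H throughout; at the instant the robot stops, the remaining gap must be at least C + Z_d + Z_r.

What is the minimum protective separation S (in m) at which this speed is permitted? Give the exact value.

stop time T_s = (2/5)/1 = 0.4000 s
robot in T_r: 0.4000·0.2500 = 0.1000 m
robot covers 0.4000·0.4000 − ½·1.0000·0.4000² = 0.0800 m while stopping
human over T_r+T_s: 0.0000·(0.2500+0.4000) = 0.0000 m
C+Z_d+Z_r = 0.2500+0.0050+0.0150 = 0.2700 m
S_min ≈ 0.1000+0.0800+0.0000+0.2700  ⇒  S_min = 9/20 m

S_min = 9/20 m = 0.4500 m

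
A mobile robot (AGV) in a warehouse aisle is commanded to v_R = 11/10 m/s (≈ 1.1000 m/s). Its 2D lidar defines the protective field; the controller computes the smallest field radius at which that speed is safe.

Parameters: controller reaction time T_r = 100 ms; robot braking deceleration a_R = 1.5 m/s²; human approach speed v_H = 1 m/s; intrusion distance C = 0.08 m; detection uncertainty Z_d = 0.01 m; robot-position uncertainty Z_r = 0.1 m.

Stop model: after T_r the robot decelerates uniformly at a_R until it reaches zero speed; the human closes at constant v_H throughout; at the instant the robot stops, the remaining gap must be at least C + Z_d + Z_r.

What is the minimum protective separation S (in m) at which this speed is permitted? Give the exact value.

S_min = 461/300 m = 1.5367 m

T_s = v_R/a_R = (11/10)/(3/2) = 0.7333 s
reaction-phase robot travel = 1.1000·0.1000 = 0.1100 m
braking distance = 1.1000²/(2·1.5000) = 0.4033 m
person approaches 1.0000·(0.1000+0.7333) = 0.8333 m
C+Z_d+Z_r = 0.0800+0.0100+0.1000 = 0.1900 m
S_min ≈ 0.1100+0.4033+0.8333+0.1900  ⇒  S_min = 461/300 m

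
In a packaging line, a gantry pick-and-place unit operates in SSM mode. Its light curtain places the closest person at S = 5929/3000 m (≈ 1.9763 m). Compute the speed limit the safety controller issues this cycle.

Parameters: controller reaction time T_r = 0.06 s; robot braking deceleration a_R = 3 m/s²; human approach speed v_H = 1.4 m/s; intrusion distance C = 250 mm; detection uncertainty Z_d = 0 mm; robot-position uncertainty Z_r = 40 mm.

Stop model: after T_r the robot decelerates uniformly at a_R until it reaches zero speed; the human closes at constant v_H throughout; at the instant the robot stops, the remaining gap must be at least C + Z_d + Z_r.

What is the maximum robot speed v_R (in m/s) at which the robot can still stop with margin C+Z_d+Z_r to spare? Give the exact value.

quadratic (1/6)·v² + (79/150)·v + (-4807/3000) = 0
  disc = (79/150)² − 4·(1/6)·(-4807/3000) = 841/625 ; √disc = 29/25
  v_R = (−(79/150) + 29/25) / (2·(1/6)) = 19/10 m/s
check:
braking lasts T_s = (19/10)/3 = 0.6333 s
robot in T_r: 1.9000·0.0600 = 0.1140 m
robot under decel: 1.9000²/(2·3.0000) = 0.6017 m
human closes 1.4000·0.6933 = 0.9707 m
C+Z_d+Z_r = 0.2500+0.0000+0.0400 = 0.2900 m
sum ≈ 0.1140+0.6017+0.9707+0.2900 ≈ 1.9763 m = S ✓

v_R_max = 19/10 m/s = 1.9000 m/s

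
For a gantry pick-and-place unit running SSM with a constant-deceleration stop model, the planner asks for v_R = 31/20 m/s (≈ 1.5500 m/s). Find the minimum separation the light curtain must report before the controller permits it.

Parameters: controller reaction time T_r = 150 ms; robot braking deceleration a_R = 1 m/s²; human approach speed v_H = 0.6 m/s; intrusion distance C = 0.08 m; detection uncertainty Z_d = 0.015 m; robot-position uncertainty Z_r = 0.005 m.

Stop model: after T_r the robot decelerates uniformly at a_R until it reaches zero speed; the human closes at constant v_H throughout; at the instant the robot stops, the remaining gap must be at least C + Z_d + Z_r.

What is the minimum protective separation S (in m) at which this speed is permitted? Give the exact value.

T_s = v_R/a_R = (31/20)/1 = 1.5500 s
reaction-phase robot travel = 1.5500·0.1500 = 0.2325 m
robot covers 1.5500·1.5500 − ½·1.0000·1.5500² = 1.2012 m while stopping
person approaches 0.6000·(0.1500+1.5500) = 1.0200 m
margins: 0.0800+0.0150+0.0050 = 0.1000 m
S_min ≈ 0.2325+1.2012+1.0200+0.1000  ⇒  S_min = 2043/800 m

S_min = 2043/800 m = 2.5537 m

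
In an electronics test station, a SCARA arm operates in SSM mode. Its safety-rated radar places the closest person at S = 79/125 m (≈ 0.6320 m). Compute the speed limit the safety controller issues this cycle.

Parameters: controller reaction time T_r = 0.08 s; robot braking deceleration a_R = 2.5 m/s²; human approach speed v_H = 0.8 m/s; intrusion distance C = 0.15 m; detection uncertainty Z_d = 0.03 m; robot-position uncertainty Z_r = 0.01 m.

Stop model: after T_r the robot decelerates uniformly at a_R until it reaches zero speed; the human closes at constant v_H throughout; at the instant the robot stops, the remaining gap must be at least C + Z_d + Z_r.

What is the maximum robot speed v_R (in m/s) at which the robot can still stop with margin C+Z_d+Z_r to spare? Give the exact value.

v_R_max = 7/10 m/s = 0.7000 m/s

quadratic (1/5)·v² + (2/5)·v + (-189/500) = 0
  disc = (2/5)² − 4·(1/5)·(-189/500) = 289/625 ; √disc = 17/25
  v_R = (−(2/5) + 17/25) / (2·(1/5)) = 7/10 m/s
check:
stop time T_s = (7/10)/(5/2) = 0.2800 s
robot covers v_R·T_r = 0.7000·0.0800 = 0.0560 m before braking
braking distance = 0.7000²/(2·2.5000) = 0.0980 m
human closes 0.8000·0.3600 = 0.2880 m
residual clearance needed = 0.1500+0.0300+0.0100 = 0.1900 m
sum ≈ 0.0560+0.0980+0.2880+0.1900 ≈ 0.6320 m = S ✓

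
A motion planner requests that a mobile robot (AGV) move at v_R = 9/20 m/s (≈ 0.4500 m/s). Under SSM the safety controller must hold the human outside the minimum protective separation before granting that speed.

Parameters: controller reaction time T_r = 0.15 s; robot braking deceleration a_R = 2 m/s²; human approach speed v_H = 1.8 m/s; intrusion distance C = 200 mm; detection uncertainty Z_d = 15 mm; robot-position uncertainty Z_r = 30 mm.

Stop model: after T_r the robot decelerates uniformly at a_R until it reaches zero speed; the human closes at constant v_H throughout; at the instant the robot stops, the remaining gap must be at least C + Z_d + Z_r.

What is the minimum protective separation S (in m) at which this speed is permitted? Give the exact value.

S_min = 1661/1600 m = 1.0381 m

T_s = v_R/a_R = (9/20)/2 = 0.2250 s
robot in T_r: 0.4500·0.1500 = 0.0675 m
robot covers 0.4500·0.2250 − ½·2.0000·0.2250² = 0.0506 m while stopping
human over T_r+T_s: 1.8000·(0.1500+0.2250) = 0.6750 m
residual clearance needed = 0.2000+0.0150+0.0300 = 0.2450 m
S_min ≈ 0.0675+0.0506+0.6750+0.2450  ⇒  S_min = 1661/1600 m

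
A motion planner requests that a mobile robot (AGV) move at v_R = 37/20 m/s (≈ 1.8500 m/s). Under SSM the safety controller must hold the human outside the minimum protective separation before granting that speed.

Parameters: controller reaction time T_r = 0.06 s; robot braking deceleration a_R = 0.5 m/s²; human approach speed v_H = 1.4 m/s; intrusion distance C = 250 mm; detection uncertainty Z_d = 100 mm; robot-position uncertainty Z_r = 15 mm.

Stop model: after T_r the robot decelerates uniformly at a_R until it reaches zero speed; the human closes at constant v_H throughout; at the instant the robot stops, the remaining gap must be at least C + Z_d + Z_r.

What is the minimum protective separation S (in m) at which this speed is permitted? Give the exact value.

S_min = 733/80 m = 9.1625 m

T_s = v_R/a_R = (37/20)/(1/2) = 3.7000 s
robot covers v_R·T_r = 1.8500·0.0600 = 0.1110 m before braking
robot covers 1.8500·3.7000 − ½·0.5000·3.7000² = 3.4225 m while stopping
human closes 1.4000·3.7600 = 5.2640 m
residual clearance needed = 0.2500+0.1000+0.0150 = 0.3650 m
S_min ≈ 0.1110+3.4225+5.2640+0.3650  ⇒  S_min = 733/80 m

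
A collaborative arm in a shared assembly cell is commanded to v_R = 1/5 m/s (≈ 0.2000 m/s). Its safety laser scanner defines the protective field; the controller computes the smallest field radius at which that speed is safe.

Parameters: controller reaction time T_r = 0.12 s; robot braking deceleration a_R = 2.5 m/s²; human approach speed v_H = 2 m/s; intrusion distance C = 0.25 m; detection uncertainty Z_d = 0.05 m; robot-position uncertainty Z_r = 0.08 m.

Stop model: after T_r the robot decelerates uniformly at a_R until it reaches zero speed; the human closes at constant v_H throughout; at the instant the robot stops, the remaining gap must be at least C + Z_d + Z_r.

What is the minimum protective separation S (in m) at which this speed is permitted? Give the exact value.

T_s = v_R/a_R = (1/5)/(5/2) = 0.0800 s
robot covers v_R·T_r = 0.2000·0.1200 = 0.0240 m before braking
robot covers 0.2000·0.0800 − ½·2.5000·0.0800² = 0.0080 m while stopping
human over T_r+T_s: 2.0000·(0.1200+0.0800) = 0.4000 m
residual clearance needed = 0.2500+0.0500+0.0800 = 0.3800 m
S_min ≈ 0.0240+0.0080+0.4000+0.3800  ⇒  S_min = 203/250 m

S_min = 203/250 m = 0.8120 m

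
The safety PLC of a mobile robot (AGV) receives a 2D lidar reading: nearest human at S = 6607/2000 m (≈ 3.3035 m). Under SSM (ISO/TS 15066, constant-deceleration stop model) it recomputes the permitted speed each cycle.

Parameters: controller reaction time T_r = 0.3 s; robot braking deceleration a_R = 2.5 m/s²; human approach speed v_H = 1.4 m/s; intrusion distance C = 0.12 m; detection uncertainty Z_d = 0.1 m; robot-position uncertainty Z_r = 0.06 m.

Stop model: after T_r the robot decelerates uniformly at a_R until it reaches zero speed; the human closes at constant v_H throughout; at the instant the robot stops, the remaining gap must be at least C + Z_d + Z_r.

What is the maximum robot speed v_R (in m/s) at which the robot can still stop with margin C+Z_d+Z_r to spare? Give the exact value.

quadratic (1/5)·v² + (43/50)·v + (-5207/2000) = 0
  disc = (43/50)² − 4·(1/5)·(-5207/2000) = 1764/625 ; √disc = 42/25
  v_R = (−(43/50) + 42/25) / (2·(1/5)) = 41/20 m/s
check:
stop time T_s = (41/20)/(5/2) = 0.8200 s
reaction-phase robot travel = 2.0500·0.3000 = 0.6150 m
robot covers 2.0500·0.8200 − ½·2.5000·0.8200² = 0.8405 m while stopping
person approaches 1.4000·(0.3000+0.8200) = 1.5680 m
C+Z_d+Z_r = 0.1200+0.1000+0.0600 = 0.2800 m
sum ≈ 0.6150+0.8405+1.5680+0.2800 ≈ 3.3035 m = S ✓

v_R_max = 41/20 m/s = 2.0500 m/s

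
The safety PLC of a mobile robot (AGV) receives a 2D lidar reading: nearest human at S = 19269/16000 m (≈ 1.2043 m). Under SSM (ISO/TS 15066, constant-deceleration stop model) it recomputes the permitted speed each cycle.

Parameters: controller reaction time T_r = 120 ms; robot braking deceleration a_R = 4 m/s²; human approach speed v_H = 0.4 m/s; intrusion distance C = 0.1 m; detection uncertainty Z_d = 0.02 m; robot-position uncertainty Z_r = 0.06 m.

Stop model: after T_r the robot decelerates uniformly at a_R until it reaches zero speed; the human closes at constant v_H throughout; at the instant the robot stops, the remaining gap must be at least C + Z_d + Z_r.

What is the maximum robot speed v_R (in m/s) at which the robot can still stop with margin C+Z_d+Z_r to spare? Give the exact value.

collect terms ⇒ (1/8)·v_R² + (11/50)·v_R + (-15621/16000) = 0
  disc = (11/50)² − 4·(1/8)·(-15621/16000) = 85849/160000 ; √disc = 293/400
  v_R = (−(11/50) + 293/400) / (2·(1/8)) = 41/20 m/s
check:
braking lasts T_s = (41/20)/4 = 0.5125 s
robot covers v_R·T_r = 2.0500·0.1200 = 0.2460 m before braking
braking distance = 2.0500²/(2·4.0000) = 0.5253 m
human closes 0.4000·0.6325 = 0.2530 m
margins: 0.1000+0.0200+0.0600 = 0.1800 m
sum ≈ 0.2460+0.5253+0.2530+0.1800 ≈ 1.2043 m = S ✓

v_R_max = 41/20 m/s = 2.0500 m/s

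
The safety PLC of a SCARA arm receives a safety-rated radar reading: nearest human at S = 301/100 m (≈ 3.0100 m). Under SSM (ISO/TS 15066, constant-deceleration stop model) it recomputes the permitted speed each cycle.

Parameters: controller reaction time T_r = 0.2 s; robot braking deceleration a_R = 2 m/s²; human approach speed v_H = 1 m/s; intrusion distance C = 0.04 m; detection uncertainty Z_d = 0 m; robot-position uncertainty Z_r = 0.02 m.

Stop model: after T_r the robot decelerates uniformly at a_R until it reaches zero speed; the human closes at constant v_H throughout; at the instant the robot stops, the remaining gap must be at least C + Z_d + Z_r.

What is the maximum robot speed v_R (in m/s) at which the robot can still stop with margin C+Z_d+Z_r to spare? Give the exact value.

v_R_max = 11/5 m/s = 2.2000 m/s

collect terms ⇒ (1/4)·v_R² + (7/10)·v_R + (-11/4) = 0
  disc = (7/10)² − 4·(1/4)·(-11/4) = 81/25 ; √disc = 9/5
  v_R = (−(7/10) + 9/5) / (2·(1/4)) = 11/5 m/s
check:
stop time T_s = (11/5)/2 = 1.1000 s
reaction-phase robot travel = 2.2000·0.2000 = 0.4400 m
braking distance = 2.2000²/(2·2.0000) = 1.2100 m
human closes 1.0000·1.3000 = 1.3000 m
residual clearance needed = 0.0400+0.0000+0.0200 = 0.0600 m
sum ≈ 0.4400+1.2100+1.3000+0.0600 ≈ 3.0100 m = S ✓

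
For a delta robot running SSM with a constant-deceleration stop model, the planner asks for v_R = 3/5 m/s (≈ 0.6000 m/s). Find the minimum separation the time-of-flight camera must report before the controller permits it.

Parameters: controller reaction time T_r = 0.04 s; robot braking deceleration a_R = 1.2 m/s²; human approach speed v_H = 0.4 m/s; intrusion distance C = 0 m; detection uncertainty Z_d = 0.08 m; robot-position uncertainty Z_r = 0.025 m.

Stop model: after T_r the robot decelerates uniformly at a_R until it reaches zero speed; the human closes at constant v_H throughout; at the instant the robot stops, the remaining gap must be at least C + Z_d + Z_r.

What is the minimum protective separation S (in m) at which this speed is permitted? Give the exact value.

S_min = 99/200 m = 0.4950 m

braking lasts T_s = (3/5)/(6/5) = 0.5000 s
robot in T_r: 0.6000·0.0400 = 0.0240 m
robot under decel: 0.6000²/(2·1.2000) = 0.1500 m
person approaches 0.4000·(0.0400+0.5000) = 0.2160 m
margins: 0.0000+0.0800+0.0250 = 0.1050 m
S_min ≈ 0.0240+0.1500+0.2160+0.1050  ⇒  S_min = 99/200 m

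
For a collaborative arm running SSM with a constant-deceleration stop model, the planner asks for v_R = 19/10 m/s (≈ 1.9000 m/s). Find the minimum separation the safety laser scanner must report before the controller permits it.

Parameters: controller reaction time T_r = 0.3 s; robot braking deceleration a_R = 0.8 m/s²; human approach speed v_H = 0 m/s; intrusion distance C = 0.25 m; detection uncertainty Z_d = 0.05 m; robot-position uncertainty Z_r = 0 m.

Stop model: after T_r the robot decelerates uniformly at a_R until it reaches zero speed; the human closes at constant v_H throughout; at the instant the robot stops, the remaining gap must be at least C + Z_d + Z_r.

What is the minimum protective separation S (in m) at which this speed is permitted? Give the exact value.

stop time T_s = (19/10)/(4/5) = 2.3750 s
robot in T_r: 1.9000·0.3000 = 0.5700 m
braking distance = 1.9000²/(2·0.8000) = 2.2563 m
human closes 0.0000·2.6750 = 0.0000 m
margins: 0.2500+0.0500+0.0000 = 0.3000 m
S_min ≈ 0.5700+2.2563+0.0000+0.3000  ⇒  S_min = 2501/800 m

S_min = 2501/800 m = 3.1263 m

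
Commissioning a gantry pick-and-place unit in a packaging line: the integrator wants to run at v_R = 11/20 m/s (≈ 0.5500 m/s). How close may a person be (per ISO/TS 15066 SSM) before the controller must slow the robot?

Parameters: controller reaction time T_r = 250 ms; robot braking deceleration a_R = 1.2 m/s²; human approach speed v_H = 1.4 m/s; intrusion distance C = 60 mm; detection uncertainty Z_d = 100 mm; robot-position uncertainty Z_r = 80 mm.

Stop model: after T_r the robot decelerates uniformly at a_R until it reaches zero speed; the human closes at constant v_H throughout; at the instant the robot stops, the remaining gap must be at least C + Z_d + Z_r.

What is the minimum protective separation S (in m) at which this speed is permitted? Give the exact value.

stop time T_s = (11/20)/(6/5) = 0.4583 s
reaction-phase robot travel = 0.5500·0.2500 = 0.1375 m
robot under decel: 0.5500²/(2·1.2000) = 0.1260 m
human closes 1.4000·0.7083 = 0.9917 m
margins: 0.0600+0.1000+0.0800 = 0.2400 m
S_min ≈ 0.1375+0.1260+0.9917+0.2400  ⇒  S_min = 7177/4800 m

S_min = 7177/4800 m = 1.4952 m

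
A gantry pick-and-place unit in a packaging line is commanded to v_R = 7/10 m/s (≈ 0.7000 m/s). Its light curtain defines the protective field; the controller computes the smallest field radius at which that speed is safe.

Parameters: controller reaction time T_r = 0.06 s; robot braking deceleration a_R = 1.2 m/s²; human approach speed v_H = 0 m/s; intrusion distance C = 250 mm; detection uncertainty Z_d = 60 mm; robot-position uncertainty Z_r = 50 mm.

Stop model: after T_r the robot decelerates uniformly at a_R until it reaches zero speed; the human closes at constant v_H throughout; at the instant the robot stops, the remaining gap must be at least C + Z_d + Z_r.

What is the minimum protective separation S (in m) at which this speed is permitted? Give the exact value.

T_s = v_R/a_R = (7/10)/(6/5) = 0.5833 s
reaction-phase robot travel = 0.7000·0.0600 = 0.0420 m
robot under decel: 0.7000²/(2·1.2000) = 0.2042 m
human closes 0.0000·0.6433 = 0.0000 m
C+Z_d+Z_r = 0.2500+0.0600+0.0500 = 0.3600 m
S_min ≈ 0.0420+0.2042+0.0000+0.3600  ⇒  S_min = 3637/6000 m

S_min = 3637/6000 m = 0.6062 m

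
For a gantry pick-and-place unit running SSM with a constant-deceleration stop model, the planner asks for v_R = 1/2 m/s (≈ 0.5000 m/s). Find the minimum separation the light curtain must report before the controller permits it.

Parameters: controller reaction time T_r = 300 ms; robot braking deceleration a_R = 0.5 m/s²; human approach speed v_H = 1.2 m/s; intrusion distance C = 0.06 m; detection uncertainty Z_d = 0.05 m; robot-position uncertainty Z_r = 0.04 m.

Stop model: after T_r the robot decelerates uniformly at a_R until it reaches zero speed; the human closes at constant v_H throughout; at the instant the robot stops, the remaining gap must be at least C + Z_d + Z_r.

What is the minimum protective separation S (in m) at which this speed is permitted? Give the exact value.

S_min = 211/100 m = 2.1100 m

T_s = v_R/a_R = (1/2)/(1/2) = 1.0000 s
reaction-phase robot travel = 0.5000·0.3000 = 0.1500 m
braking distance = 0.5000²/(2·0.5000) = 0.2500 m
person approaches 1.2000·(0.3000+1.0000) = 1.5600 m
C+Z_d+Z_r = 0.0600+0.0500+0.0400 = 0.1500 m
S_min ≈ 0.1500+0.2500+1.5600+0.1500  ⇒  S_min = 211/100 m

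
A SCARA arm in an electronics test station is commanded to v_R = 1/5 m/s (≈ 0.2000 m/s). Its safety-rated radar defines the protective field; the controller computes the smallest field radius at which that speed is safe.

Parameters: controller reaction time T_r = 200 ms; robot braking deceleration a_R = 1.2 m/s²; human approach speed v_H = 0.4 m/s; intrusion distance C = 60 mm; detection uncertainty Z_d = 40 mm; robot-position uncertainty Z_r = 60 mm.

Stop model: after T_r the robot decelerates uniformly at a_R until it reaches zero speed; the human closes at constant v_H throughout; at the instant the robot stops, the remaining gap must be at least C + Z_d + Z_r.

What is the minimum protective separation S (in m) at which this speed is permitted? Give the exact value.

S_min = 109/300 m = 0.3633 m

braking lasts T_s = (1/5)/(6/5) = 0.1667 s
reaction-phase robot travel = 0.2000·0.2000 = 0.0400 m
robot covers 0.2000·0.1667 − ½·1.2000·0.1667² = 0.0167 m while stopping
human closes 0.4000·0.3667 = 0.1467 m
margins: 0.0600+0.0400+0.0600 = 0.1600 m
S_min ≈ 0.0400+0.0167+0.1467+0.1600  ⇒  S_min = 109/300 m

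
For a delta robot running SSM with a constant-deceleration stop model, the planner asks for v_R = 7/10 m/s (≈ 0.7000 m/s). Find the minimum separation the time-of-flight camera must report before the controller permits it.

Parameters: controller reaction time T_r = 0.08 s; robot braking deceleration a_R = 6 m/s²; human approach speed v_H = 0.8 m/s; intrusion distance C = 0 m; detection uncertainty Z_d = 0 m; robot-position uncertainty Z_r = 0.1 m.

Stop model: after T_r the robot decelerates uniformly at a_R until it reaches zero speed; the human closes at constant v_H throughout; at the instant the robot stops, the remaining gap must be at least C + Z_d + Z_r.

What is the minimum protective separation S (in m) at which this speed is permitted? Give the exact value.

T_s = v_R/a_R = (7/10)/6 = 0.1167 s
robot in T_r: 0.7000·0.0800 = 0.0560 m
robot covers 0.7000·0.1167 − ½·6.0000·0.1167² = 0.0408 m while stopping
person approaches 0.8000·(0.0800+0.1167) = 0.1573 m
C+Z_d+Z_r = 0.0000+0.0000+0.1000 = 0.1000 m
S_min ≈ 0.0560+0.0408+0.1573+0.1000  ⇒  S_min = 17/48 m

S_min = 17/48 m = 0.3542 m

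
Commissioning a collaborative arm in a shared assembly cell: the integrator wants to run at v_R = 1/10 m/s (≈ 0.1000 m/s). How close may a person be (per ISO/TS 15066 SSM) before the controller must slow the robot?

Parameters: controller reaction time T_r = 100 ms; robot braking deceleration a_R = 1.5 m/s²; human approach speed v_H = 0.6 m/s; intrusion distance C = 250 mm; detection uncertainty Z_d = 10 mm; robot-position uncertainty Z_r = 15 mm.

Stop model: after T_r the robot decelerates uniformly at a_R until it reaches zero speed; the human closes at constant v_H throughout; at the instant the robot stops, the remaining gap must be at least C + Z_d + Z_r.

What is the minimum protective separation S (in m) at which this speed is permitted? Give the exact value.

braking lasts T_s = (1/10)/(3/2) = 0.0667 s
reaction-phase robot travel = 0.1000·0.1000 = 0.0100 m
robot covers 0.1000·0.0667 − ½·1.5000·0.0667² = 0.0033 m while stopping
human over T_r+T_s: 0.6000·(0.1000+0.0667) = 0.1000 m
residual clearance needed = 0.2500+0.0100+0.0150 = 0.2750 m
S_min ≈ 0.0100+0.0033+0.1000+0.2750  ⇒  S_min = 233/600 m

S_min = 233/600 m = 0.3883 m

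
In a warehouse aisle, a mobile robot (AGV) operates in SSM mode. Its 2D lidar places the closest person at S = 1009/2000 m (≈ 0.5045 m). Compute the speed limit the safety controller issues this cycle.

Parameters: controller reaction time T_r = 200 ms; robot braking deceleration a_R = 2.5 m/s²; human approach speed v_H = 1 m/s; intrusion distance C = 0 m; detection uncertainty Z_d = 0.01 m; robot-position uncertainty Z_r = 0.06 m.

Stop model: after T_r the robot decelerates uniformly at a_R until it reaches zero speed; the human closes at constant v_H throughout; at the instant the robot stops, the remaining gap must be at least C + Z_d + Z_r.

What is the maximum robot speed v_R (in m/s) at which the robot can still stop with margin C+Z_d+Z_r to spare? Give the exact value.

v_R_max = 7/20 m/s = 0.3500 m/s

at the boundary: (1/5)·v² + (3/5)·v + (-469/2000) = 0
  disc = (3/5)² − 4·(1/5)·(-469/2000) = 1369/2500 ; √disc = 37/50
  v_R = (−(3/5) + 37/50) / (2·(1/5)) = 7/20 m/s
check:
braking lasts T_s = (7/20)/(5/2) = 0.1400 s
reaction-phase robot travel = 0.3500·0.2000 = 0.0700 m
braking distance = 0.3500²/(2·2.5000) = 0.0245 m
human closes 1.0000·0.3400 = 0.3400 m
margins: 0.0000+0.0100+0.0600 = 0.0700 m
sum ≈ 0.0700+0.0245+0.3400+0.0700 ≈ 0.5045 m = S ✓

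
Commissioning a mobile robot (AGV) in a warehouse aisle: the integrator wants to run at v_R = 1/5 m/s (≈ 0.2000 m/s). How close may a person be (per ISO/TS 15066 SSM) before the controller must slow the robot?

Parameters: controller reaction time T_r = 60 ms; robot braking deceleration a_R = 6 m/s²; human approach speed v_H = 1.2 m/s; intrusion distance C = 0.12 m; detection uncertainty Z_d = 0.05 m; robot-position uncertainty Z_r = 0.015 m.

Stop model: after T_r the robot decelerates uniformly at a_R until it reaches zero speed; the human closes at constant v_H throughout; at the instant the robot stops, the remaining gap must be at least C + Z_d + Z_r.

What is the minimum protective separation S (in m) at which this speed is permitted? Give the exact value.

S_min = 937/3000 m = 0.3123 m

stop time T_s = (1/5)/6 = 0.0333 s
robot covers v_R·T_r = 0.2000·0.0600 = 0.0120 m before braking
robot under decel: 0.2000²/(2·6.0000) = 0.0033 m
human closes 1.2000·0.0933 = 0.1120 m
residual clearance needed = 0.1200+0.0500+0.0150 = 0.1850 m
S_min ≈ 0.0120+0.0033+0.1120+0.1850  ⇒  S_min = 937/3000 m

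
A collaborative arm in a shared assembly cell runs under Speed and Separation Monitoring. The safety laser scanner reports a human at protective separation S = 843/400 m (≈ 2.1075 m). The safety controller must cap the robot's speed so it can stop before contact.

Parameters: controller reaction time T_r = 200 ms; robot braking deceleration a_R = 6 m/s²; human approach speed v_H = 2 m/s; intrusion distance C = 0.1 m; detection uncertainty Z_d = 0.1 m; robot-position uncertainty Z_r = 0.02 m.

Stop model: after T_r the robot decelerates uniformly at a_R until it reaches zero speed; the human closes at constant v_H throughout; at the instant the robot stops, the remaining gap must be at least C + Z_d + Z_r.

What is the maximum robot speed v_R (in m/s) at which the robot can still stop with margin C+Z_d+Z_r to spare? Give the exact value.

v_R_max = 21/10 m/s = 2.1000 m/s

collect terms ⇒ (1/12)·v_R² + (8/15)·v_R + (-119/80) = 0
  disc = (8/15)² − 4·(1/12)·(-119/80) = 2809/3600 ; √disc = 53/60
  v_R = (−(8/15) + 53/60) / (2·(1/12)) = 21/10 m/s
check:
braking lasts T_s = (21/10)/6 = 0.3500 s
robot covers v_R·T_r = 2.1000·0.2000 = 0.4200 m before braking
robot covers 2.1000·0.3500 − ½·6.0000·0.3500² = 0.3675 m while stopping
person approaches 2.0000·(0.2000+0.3500) = 1.1000 m
C+Z_d+Z_r = 0.1000+0.1000+0.0200 = 0.2200 m
sum ≈ 0.4200+0.3675+1.1000+0.2200 ≈ 2.1075 m = S ✓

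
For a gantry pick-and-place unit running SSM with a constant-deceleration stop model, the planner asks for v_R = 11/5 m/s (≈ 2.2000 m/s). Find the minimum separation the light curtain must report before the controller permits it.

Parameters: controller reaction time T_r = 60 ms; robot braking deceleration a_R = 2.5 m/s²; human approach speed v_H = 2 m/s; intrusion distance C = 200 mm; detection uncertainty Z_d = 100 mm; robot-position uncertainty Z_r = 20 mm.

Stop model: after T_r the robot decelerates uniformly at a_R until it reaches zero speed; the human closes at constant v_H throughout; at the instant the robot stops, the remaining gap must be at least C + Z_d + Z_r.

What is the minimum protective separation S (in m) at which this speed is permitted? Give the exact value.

braking lasts T_s = (11/5)/(5/2) = 0.8800 s
robot in T_r: 2.2000·0.0600 = 0.1320 m
robot under decel: 2.2000²/(2·2.5000) = 0.9680 m
human closes 2.0000·0.9400 = 1.8800 m
residual clearance needed = 0.2000+0.1000+0.0200 = 0.3200 m
S_min ≈ 0.1320+0.9680+1.8800+0.3200  ⇒  S_min = 33/10 m

S_min = 33/10 m = 3.3000 m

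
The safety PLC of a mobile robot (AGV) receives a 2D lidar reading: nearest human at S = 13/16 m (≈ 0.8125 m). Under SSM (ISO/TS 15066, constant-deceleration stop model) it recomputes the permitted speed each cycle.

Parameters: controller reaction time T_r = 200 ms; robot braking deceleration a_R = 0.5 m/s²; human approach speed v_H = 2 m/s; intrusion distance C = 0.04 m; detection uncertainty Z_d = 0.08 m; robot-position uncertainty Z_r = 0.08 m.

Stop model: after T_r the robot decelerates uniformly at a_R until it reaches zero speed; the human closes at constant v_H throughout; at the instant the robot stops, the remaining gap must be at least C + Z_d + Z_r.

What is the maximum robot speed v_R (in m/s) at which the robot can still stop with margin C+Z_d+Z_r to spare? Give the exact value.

collect terms ⇒ (1)·v_R² + (21/5)·v_R + (-17/80) = 0
  disc = (21/5)² − 4·(1)·(-17/80) = 1849/100 ; √disc = 43/10
  v_R = (−(21/5) + 43/10) / (2·(1)) = 1/20 m/s
check:
stop time T_s = (1/20)/(1/2) = 0.1000 s
robot covers v_R·T_r = 0.0500·0.2000 = 0.0100 m before braking
robot under decel: 0.0500²/(2·0.5000) = 0.0025 m
person approaches 2.0000·(0.2000+0.1000) = 0.6000 m
margins: 0.0400+0.0800+0.0800 = 0.2000 m
sum ≈ 0.0100+0.0025+0.6000+0.2000 ≈ 0.8125 m = S ✓

v_R_max = 1/20 m/s = 0.0500 m/s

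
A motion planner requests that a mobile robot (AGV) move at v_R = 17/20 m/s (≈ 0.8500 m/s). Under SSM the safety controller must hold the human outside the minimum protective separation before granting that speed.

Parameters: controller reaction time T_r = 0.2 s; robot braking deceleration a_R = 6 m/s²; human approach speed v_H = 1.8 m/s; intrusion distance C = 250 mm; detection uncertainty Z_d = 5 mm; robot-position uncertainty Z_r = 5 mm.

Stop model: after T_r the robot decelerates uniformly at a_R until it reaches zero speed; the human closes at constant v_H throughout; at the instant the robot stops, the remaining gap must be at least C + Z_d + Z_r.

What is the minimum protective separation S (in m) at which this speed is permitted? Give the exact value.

S_min = 1061/960 m = 1.1052 m

braking lasts T_s = (17/20)/6 = 0.1417 s
reaction-phase robot travel = 0.8500·0.2000 = 0.1700 m
robot under decel: 0.8500²/(2·6.0000) = 0.0602 m
person approaches 1.8000·(0.2000+0.1417) = 0.6150 m
margins: 0.2500+0.0050+0.0050 = 0.2600 m
S_min ≈ 0.1700+0.0602+0.6150+0.2600  ⇒  S_min = 1061/960 m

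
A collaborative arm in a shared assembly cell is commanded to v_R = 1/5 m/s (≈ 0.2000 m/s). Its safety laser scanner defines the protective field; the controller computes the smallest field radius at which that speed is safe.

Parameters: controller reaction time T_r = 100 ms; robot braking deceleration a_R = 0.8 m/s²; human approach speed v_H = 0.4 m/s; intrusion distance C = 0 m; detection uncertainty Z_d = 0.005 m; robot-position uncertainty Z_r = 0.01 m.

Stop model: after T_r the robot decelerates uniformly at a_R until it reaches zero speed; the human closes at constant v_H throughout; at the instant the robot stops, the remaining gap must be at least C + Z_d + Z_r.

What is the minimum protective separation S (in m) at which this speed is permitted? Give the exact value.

braking lasts T_s = (1/5)/(4/5) = 0.2500 s
robot in T_r: 0.2000·0.1000 = 0.0200 m
braking distance = 0.2000²/(2·0.8000) = 0.0250 m
person approaches 0.4000·(0.1000+0.2500) = 0.1400 m
margins: 0.0000+0.0050+0.0100 = 0.0150 m
S_min ≈ 0.0200+0.0250+0.1400+0.0150  ⇒  S_min = 1/5 m

S_min = 1/5 m = 0.2000 m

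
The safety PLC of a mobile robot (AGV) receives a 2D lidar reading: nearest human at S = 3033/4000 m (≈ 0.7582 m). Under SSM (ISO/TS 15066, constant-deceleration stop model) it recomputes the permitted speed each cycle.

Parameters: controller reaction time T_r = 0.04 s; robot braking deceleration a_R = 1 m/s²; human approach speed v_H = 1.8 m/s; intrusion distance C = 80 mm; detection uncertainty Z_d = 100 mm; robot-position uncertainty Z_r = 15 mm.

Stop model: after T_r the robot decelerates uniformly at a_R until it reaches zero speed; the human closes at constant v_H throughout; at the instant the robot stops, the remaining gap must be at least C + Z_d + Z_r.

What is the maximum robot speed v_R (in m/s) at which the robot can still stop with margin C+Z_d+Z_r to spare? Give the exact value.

quadratic (1/2)·v² + (46/25)·v + (-393/800) = 0
  disc = (46/25)² − 4·(1/2)·(-393/800) = 43681/10000 ; √disc = 209/100
  v_R = (−(46/25) + 209/100) / (2·(1/2)) = 1/4 m/s
check:
braking lasts T_s = (1/4)/1 = 0.2500 s
reaction-phase robot travel = 0.2500·0.0400 = 0.0100 m
robot covers 0.2500·0.2500 − ½·1.0000·0.2500² = 0.0312 m while stopping
human closes 1.8000·0.2900 = 0.5220 m
C+Z_d+Z_r = 0.0800+0.1000+0.0150 = 0.1950 m
sum ≈ 0.0100+0.0312+0.5220+0.1950 ≈ 0.7582 m = S ✓

v_R_max = 1/4 m/s = 0.2500 m/s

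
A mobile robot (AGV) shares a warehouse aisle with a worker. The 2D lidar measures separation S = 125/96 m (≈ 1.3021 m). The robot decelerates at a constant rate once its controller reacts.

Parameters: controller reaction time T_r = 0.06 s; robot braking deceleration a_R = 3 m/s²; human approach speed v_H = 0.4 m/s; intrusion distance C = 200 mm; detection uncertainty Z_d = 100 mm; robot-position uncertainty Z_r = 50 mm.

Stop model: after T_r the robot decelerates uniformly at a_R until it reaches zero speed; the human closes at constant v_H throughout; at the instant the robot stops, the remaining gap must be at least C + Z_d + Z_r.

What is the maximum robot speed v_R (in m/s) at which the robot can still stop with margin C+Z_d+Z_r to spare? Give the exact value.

v_R_max = 37/20 m/s = 1.8500 m/s

collect terms ⇒ (1/6)·v_R² + (29/150)·v_R + (-11137/12000) = 0
  disc = (29/150)² − 4·(1/6)·(-11137/12000) = 6561/10000 ; √disc = 81/100
  v_R = (−(29/150) + 81/100) / (2·(1/6)) = 37/20 m/s
check:
T_s = v_R/a_R = (37/20)/3 = 0.6167 s
robot covers v_R·T_r = 1.8500·0.0600 = 0.1110 m before braking
robot covers 1.8500·0.6167 − ½·3.0000·0.6167² = 0.5704 m while stopping
human closes 0.4000·0.6767 = 0.2707 m
margins: 0.2000+0.1000+0.0500 = 0.3500 m
sum ≈ 0.1110+0.5704+0.2707+0.3500 ≈ 1.3021 m = S ✓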